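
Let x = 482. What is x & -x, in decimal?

2

x = 111100010 = 482
-x (two's complement) = …000011110
AND   = 000000010 = 2
(x & -x isolates the lowest set bit of x.)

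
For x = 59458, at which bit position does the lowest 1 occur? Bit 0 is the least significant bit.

59458 = 1110100001000010
Trailing zeros: 1, so the lowest set bit is bit 1 (value 2).

1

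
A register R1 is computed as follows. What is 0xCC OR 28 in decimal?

0xCC = 11001100
28 = 00011100
 OR → 11011100 = 220

220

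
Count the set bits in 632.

5

632 = 1001111000
Count the 1s: 1 + 1 + 1 + 1 + 1 = 5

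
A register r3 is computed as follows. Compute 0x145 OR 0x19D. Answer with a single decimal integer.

477

0x145 = 101000101
0x19D = 110011101
 OR → 111011101 = 477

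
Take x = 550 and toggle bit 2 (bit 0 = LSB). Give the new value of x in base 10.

546

x = 001000100110
bit 2 is currently 1; toggle it via x ^ (1 << 2) = x ^ 4
→ 001000100010 = 546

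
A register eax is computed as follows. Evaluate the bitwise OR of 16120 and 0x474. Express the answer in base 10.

16120 = 11111011111000
0x474 = 00010001110100
 OR → 11111011111100 = 16124

16124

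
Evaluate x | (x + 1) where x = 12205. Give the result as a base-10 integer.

12207

x = 10111110101101 = 12205
x + 1 = 10111110101110
OR    = 10111110101111 = 12207
(x | (x + 1) sets the lowest cleared bit.)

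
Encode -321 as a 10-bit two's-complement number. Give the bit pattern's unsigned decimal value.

703

321 in 10 bits: 0101000001
Invert: 1010111110
Add 1:  1010111111 = 703
(Check: 2^10 - 321 = 1024 - 321 = 703.)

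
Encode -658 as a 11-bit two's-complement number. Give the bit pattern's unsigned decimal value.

1390

658 in 11 bits: 01010010010
Invert: 10101101101
Add 1:  10101101110 = 1390
(Check: 2^11 - 658 = 2048 - 658 = 1390.)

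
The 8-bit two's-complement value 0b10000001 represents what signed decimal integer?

pattern = 10000001 (MSB is 1 ⇒ negative)
Invert: 01111110, add 1 → 01111111 = 127, so the value is -127.
(Equivalently: 129 - 2^8 = 129 - 256 = -127.)

-127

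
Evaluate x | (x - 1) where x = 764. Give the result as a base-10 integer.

x = 1011111100 = 764
x - 1 = 1011111011
OR    = 1011111111 = 767
(x | (x - 1) sets all bits below the lowest set bit.)

767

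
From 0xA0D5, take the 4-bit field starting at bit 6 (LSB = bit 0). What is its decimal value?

v = 1010000011010101
Shift right by 6: 1010000011
Mask low 4 bits: 0011 = 3

3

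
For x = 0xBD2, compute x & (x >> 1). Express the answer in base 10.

448

x = 101111010010 = 3026
x>>1 = 010111101001
AND  = 000111000000 = 448
(x & (x >> 1) has a 1 wherever x has two consecutive 1 bits.)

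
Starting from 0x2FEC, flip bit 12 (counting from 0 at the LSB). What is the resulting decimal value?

16364

x = 10111111101100
bit 12 is currently 0; toggle it via x ^ (1 << 12) = x ^ 4096
→ 11111111101100 = 16364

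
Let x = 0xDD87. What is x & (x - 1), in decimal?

x = 1101110110000111 = 56711
x - 1 = 1101110110000110
AND   = 1101110110000110 = 56710
(x & (x - 1) clears the lowest set bit of x.)

56710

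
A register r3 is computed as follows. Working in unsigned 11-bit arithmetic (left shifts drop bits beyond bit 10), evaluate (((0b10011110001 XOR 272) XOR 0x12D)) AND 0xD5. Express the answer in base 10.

196

0b10011110001 = 10011110001
272 = 00100010000
→ XOR → 10111100001 = 1505
0x12D = 00100101101
→ XOR → 10011001100 = 1228
0xD5 = 00011010101
→ AND → 00011000100 = 196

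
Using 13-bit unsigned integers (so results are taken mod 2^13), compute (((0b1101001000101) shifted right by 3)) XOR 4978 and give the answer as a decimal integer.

0b1101001000101 = 1101001000101
→ shifted right by 3 → 0001101001000 = 840
4978 = 1001101110010
→ XOR → 1000000111010 = 4154

4154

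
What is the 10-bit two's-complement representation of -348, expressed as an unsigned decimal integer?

676

348 in 10 bits: 0101011100
Invert: 1010100011
Add 1:  1010100100 = 676
(Check: 2^10 - 348 = 1024 - 348 = 676.)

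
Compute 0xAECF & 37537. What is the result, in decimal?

33409

0xAECF = 1010111011001111
37537 = 1001001010100001
AND → 1000001010000001 = 33409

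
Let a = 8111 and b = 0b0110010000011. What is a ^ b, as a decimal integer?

8111 = 1111110101111
b = 0110010000011
XOR → 1001100101100 = 4908

4908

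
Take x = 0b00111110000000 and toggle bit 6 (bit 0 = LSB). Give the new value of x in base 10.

x = 00111110000000
bit 6 is currently 0; toggle it via x ^ (1 << 6) = x ^ 64
→ 00111111000000 = 4032

4032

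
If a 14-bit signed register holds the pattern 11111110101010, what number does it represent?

-86

pattern = 11111110101010 (MSB is 1 ⇒ negative)
Invert: 00000001010101, add 1 → 00000001010110 = 86, so the value is -86.
(Equivalently: 16298 - 2^14 = 16298 - 16384 = -86.)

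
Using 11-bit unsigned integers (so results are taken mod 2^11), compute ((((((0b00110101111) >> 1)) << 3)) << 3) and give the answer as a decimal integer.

0b00110101111 = 00110101111
→ >> 1 → 00011010111 = 215
→ << 3 (mod 2^11) → 11010111000 = 1720
→ << 3 (mod 2^11) → 10111000000 = 1472

1472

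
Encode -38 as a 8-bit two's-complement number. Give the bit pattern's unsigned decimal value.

218

38 in 8 bits: 00100110
Invert: 11011001
Add 1:  11011010 = 218
(Check: 2^8 - 38 = 256 - 38 = 218.)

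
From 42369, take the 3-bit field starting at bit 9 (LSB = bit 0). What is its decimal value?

v = 1010010110000001
Shift right by 9: 1010010
Mask low 3 bits: 010 = 2

2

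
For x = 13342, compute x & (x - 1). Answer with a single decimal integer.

x = 11010000011110 = 13342
x - 1 = 11010000011101
AND   = 11010000011100 = 13340
(x & (x - 1) clears the lowest set bit of x.)

13340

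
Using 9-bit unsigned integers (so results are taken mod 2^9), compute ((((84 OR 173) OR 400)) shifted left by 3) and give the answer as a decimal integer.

488

84 = 001010100
173 = 010101101
→ OR → 011111101 = 253
400 = 110010000
→ OR → 111111101 = 509
→ shifted left by 3 (mod 2^9) → 111101000 = 488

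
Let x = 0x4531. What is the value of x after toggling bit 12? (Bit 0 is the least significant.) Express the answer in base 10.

x = 0100010100110001
bit 12 is currently 0; toggle it via x ^ (1 << 12) = x ^ 4096
→ 0101010100110001 = 21809

21809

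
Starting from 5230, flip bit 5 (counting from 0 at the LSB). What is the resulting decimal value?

x = 01010001101110
bit 5 is currently 1; toggle it via x ^ (1 << 5) = x ^ 32
→ 01010001001110 = 5198

5198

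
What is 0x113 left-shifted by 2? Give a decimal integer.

0x113 = 00100010011
shift left by 2 → 10001001100 = 1100
(equivalently, 275 × 2^2 = 275 × 4)

1100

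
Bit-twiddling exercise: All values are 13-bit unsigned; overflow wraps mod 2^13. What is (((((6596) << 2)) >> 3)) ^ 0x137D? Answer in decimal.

5023

6596 = 1100111000100
→ << 2 (mod 2^13) → 0011100010000 = 1808
→ >> 3 → 0000011100010 = 226
0x137D = 1001101111101
→ ^ → 1001110011111 = 5023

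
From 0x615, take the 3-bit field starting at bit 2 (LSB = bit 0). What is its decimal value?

v = 0011000010101
Shift right by 2: 00110000101
Mask low 3 bits: 101 = 5

5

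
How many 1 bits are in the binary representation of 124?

124 = 1111100
Count the 1s: 1 + 1 + 1 + 1 + 1 = 5

5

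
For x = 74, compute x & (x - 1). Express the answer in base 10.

x = 1001010 = 74
x - 1 = 1001001
AND   = 1001000 = 72
(x & (x - 1) clears the lowest set bit of x.)

72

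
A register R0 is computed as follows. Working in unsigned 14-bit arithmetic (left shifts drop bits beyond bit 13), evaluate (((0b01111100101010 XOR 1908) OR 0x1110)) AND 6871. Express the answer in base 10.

0b01111100101010 = 01111100101010
1908 = 00011101110100
→ XOR → 01100001011110 = 6238
0x1110 = 01000100010000
→ OR → 01100101011110 = 6494
6871 = 01101011010111
→ AND → 01100001010110 = 6230

6230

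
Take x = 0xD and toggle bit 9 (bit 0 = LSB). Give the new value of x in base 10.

x = 0000001101
bit 9 is currently 0; toggle it via x ^ (1 << 9) = x ^ 512
→ 1000001101 = 525

525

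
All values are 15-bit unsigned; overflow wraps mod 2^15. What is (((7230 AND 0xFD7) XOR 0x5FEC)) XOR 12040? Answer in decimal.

31986

7230 = 001110000111110
0xFD7 = 000111111010111
→ AND → 000110000010110 = 3094
0x5FEC = 101111111101100
→ XOR → 101001111111010 = 21498
12040 = 010111100001000
→ XOR → 111110011110010 = 31986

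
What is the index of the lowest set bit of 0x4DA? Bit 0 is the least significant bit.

1

0x4DA = 10011011010
Trailing zeros: 1, so the lowest set bit is bit 1 (value 2).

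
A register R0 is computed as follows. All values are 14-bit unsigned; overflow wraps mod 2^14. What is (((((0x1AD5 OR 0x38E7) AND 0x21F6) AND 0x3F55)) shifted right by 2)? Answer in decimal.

2069

0x1AD5 = 01101011010101
0x38E7 = 11100011100111
→ OR → 11101011110111 = 15095
0x21F6 = 10000111110110
→ AND → 10000011110110 = 8438
0x3F55 = 11111101010101
→ AND → 10000001010100 = 8276
→ shifted right by 2 → 00100000010101 = 2069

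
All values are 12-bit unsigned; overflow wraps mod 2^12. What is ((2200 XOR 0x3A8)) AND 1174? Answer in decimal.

16

2200 = 100010011000
0x3A8 = 001110101000
→ XOR → 101100110000 = 2864
1174 = 010010010110
→ AND → 000000010000 = 16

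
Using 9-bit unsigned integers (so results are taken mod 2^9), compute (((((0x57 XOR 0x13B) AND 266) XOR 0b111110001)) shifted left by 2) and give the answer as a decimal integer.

484

0x57 = 001010111
0x13B = 100111011
→ XOR → 101101100 = 364
266 = 100001010
→ AND → 100001000 = 264
0b111110001 = 111110001
→ XOR → 011111001 = 249
→ shifted left by 2 (mod 2^9) → 111100100 = 484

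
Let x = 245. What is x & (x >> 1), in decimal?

112

x = 11110101 = 245
x>>1 = 01111010
AND  = 01110000 = 112
(x & (x >> 1) has a 1 wherever x has two consecutive 1 bits.)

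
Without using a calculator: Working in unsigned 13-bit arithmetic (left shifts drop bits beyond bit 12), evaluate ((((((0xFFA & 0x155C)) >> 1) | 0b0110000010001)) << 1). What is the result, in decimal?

0xFFA = 0111111111010
0x155C = 1010101011100
→ & → 0010101011000 = 1368
→ >> 1 → 0001010101100 = 684
0b0110000010001 = 0110000010001
→ | → 0111010111101 = 3773
→ << 1 (mod 2^13) → 1110101111010 = 7546

7546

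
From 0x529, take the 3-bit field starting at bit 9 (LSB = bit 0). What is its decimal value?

v = 00010100101001
Shift right by 9: 00010
Mask low 3 bits: 010 = 2

2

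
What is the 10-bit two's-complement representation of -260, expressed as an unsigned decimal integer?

260 in 10 bits: 0100000100
Invert: 1011111011
Add 1:  1011111100 = 764
(Check: 2^10 - 260 = 1024 - 260 = 764.)

764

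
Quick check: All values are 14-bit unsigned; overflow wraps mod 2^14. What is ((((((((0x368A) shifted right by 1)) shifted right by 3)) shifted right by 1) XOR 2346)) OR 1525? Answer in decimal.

3583

0x368A = 11011010001010
→ shifted right by 1 → 01101101000101 = 6981
→ shifted right by 3 → 00001101101000 = 872
→ shifted right by 1 → 00000110110100 = 436
2346 = 00100100101010
→ XOR → 00100010011110 = 2206
1525 = 00010111110101
→ OR → 00110111111111 = 3583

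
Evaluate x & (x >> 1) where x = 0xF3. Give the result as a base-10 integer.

x = 11110011 = 243
x>>1 = 01111001
AND  = 01110001 = 113
(x & (x >> 1) has a 1 wherever x has two consecutive 1 bits.)

113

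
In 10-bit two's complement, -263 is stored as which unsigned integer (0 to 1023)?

263 in 10 bits: 0100000111
Invert: 1011111000
Add 1:  1011111001 = 761
(Check: 2^10 - 263 = 1024 - 263 = 761.)

761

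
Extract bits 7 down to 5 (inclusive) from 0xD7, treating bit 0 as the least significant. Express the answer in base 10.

6

v = 11010111
Shift right by 5: 110
Mask low 3 bits: 110 = 6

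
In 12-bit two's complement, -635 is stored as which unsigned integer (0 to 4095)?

3461

635 in 12 bits: 001001111011
Invert: 110110000100
Add 1:  110110000101 = 3461
(Check: 2^12 - 635 = 4096 - 635 = 3461.)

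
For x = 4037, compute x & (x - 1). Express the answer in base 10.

4036

x = 111111000101 = 4037
x - 1 = 111111000100
AND   = 111111000100 = 4036
(x & (x - 1) clears the lowest set bit of x.)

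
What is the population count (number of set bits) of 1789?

9

1789 = 11011111101
Count the 1s: 1 + 1 + 1 + 1 + 1 + 1 + 1 + 1 + 1 = 9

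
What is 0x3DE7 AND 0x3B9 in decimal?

417

0x3DE7 = 11110111100111
0x3B9 = 00001110111001
AND → 00000110100001 = 417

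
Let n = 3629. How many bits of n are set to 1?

7

3629 = 111000101101
Count the 1s: 1 + 1 + 1 + 1 + 1 + 1 + 1 = 7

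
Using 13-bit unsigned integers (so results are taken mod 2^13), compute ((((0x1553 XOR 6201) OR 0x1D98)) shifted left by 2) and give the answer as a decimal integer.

0x1553 = 1010101010011
6201 = 1100000111001
→ XOR → 0110101101010 = 3434
0x1D98 = 1110110011000
→ OR → 1110111111010 = 7674
→ shifted left by 2 (mod 2^13) → 1011111101000 = 6120

6120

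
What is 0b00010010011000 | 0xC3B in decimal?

a = 010010011000
0xC3B = 110000111011
 OR → 110010111011 = 3259

3259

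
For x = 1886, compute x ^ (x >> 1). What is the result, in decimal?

x = 11101011110 = 1886
x>>1 = 01110101111
XOR  = 10011110001 = 1265
(x ^ (x >> 1) gives the standard binary-reflected Gray code of x.)

1265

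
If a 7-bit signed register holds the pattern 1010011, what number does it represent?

pattern = 1010011 (MSB is 1 ⇒ negative)
Invert: 0101100, add 1 → 0101101 = 45, so the value is -45.
(Equivalently: 83 - 2^7 = 83 - 128 = -45.)

-45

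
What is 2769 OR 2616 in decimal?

2769 = 101011010001
2616 = 101000111000
 OR → 101011111001 = 2809

2809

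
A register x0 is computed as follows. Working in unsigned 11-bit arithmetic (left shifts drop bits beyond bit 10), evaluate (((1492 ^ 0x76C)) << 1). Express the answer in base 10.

1392

1492 = 10111010100
0x76C = 11101101100
→ ^ → 01010111000 = 696
→ << 1 (mod 2^11) → 10101110000 = 1392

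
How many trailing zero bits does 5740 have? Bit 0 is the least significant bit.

5740 = 1011001101100
Trailing zeros: 2, so the lowest set bit is bit 2 (value 4).

2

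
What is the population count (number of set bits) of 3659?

7

3659 = 111001001011
Count the 1s: 1 + 1 + 1 + 1 + 1 + 1 + 1 = 7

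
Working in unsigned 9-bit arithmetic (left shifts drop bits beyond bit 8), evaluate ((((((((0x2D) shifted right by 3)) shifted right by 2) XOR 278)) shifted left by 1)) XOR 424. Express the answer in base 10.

390

0x2D = 000101101
→ shifted right by 3 → 000000101 = 5
→ shifted right by 2 → 000000001 = 1
278 = 100010110
→ XOR → 100010111 = 279
→ shifted left by 1 (mod 2^9) → 000101110 = 46
424 = 110101000
→ XOR → 110000110 = 390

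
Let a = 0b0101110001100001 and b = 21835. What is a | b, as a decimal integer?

a = 101110001100001
21835 = 101010101001011
 OR → 101110101101011 = 23915

23915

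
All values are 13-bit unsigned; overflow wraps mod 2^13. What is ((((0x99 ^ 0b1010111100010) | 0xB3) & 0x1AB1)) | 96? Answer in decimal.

4337

0x99 = 0000010011001
0b1010111100010 = 1010111100010
→ ^ → 1010101111011 = 5499
0xB3 = 0000010110011
→ | → 1010111111011 = 5627
0x1AB1 = 1101010110001
→ & → 1000010110001 = 4273
96 = 0000001100000
→ | → 1000011110001 = 4337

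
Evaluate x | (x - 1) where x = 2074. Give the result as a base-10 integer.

2075

x = 100000011010 = 2074
x - 1 = 100000011001
OR    = 100000011011 = 2075
(x | (x - 1) sets all bits below the lowest set bit.)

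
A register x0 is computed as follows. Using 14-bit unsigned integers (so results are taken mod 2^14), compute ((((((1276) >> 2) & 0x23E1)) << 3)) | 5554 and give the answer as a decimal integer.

1276 = 00010011111100
→ >> 2 → 00000100111111 = 319
0x23E1 = 10001111100001
→ & → 00000100100001 = 289
→ << 3 (mod 2^14) → 00100100001000 = 2312
5554 = 01010110110010
→ | → 01110110111010 = 7610

7610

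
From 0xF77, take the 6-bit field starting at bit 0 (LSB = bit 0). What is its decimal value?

v = 0111101110111
Shift right by 0: 0111101110111
Mask low 6 bits: 110111 = 55

55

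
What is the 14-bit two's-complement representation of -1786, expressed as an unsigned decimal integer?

1786 in 14 bits: 00011011111010
Invert: 11100100000101
Add 1:  11100100000110 = 14598
(Check: 2^14 - 1786 = 16384 - 1786 = 14598.)

14598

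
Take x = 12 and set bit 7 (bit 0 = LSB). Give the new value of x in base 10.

x = 00001100
bit 7 is currently 0; set it via x | (1 << 7) = x | 128
→ 10001100 = 140

140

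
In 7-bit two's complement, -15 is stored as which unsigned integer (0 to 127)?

15 in 7 bits: 0001111
Invert: 1110000
Add 1:  1110001 = 113
(Check: 2^7 - 15 = 128 - 15 = 113.)

113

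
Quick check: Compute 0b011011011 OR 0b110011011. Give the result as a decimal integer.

a = 011011011
b = 110011011
 OR → 111011011 = 475

475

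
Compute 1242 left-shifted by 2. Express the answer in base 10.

4968

1242 = 0010011011010
shift left by 2 → 1001101101000 = 4968
(equivalently, 1242 × 2^2 = 1242 × 4)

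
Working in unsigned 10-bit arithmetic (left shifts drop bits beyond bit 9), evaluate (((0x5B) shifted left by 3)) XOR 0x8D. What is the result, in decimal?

0x5B = 0001011011
→ shifted left by 3 (mod 2^10) → 1011011000 = 728
0x8D = 0010001101
→ XOR → 1001010101 = 597

597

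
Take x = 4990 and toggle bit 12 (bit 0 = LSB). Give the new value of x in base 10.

894

x = 01001101111110
bit 12 is currently 1; toggle it via x ^ (1 << 12) = x ^ 4096
→ 00001101111110 = 894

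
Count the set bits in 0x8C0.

0x8C0 = 100011000000
Count the 1s: 1 + 1 + 1 = 3

3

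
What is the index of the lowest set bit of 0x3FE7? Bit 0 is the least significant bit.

0x3FE7 = 11111111100111
Trailing zeros: 0, so the lowest set bit is bit 0 (value 1).

0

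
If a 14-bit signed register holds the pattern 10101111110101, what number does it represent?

-5131

pattern = 10101111110101 (MSB is 1 ⇒ negative)
Invert: 01010000001010, add 1 → 01010000001011 = 5131, so the value is -5131.
(Equivalently: 11253 - 2^14 = 11253 - 16384 = -5131.)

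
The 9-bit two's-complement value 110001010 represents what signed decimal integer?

-118

pattern = 110001010 (MSB is 1 ⇒ negative)
Invert: 001110101, add 1 → 001110110 = 118, so the value is -118.
(Equivalently: 394 - 2^9 = 394 - 512 = -118.)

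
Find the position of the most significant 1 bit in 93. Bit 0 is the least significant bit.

6

93 = 1011101
The topmost 1 is at position 6 (since 2^6 = 64 ≤ 93 < 128).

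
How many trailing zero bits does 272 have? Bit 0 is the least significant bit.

272 = 100010000
Trailing zeros: 4, so the lowest set bit is bit 4 (value 16).

4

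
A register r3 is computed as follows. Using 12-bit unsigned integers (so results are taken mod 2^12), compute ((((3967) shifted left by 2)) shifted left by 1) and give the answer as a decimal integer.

3064

3967 = 111101111111
→ shifted left by 2 (mod 2^12) → 110111111100 = 3580
→ shifted left by 1 (mod 2^12) → 101111111000 = 3064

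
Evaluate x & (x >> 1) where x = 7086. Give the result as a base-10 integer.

2438

x = 1101110101110 = 7086
x>>1 = 0110111010111
AND  = 0100110000110 = 2438
(x & (x >> 1) has a 1 wherever x has two consecutive 1 bits.)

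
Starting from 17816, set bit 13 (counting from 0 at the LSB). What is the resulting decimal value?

26008

x = 100010110011000
bit 13 is currently 0; set it via x | (1 << 13) = x | 8192
→ 110010110011000 = 26008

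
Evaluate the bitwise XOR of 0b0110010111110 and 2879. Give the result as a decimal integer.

1921

a = 110010111110
2879 = 101100111111
XOR → 011110000001 = 1921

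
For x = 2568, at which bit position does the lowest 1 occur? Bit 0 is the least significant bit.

3

2568 = 101000001000
Trailing zeros: 3, so the lowest set bit is bit 3 (value 8).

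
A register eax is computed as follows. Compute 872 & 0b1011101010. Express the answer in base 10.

872 = 1101101000
b = 1011101010
AND → 1001101000 = 616

616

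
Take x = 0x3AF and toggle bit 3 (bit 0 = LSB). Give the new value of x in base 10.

x = 001110101111
bit 3 is currently 1; toggle it via x ^ (1 << 3) = x ^ 8
→ 001110100111 = 935

935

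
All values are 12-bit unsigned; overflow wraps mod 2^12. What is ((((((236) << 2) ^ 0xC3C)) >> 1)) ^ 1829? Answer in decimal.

236 = 000011101100
→ << 2 (mod 2^12) → 001110110000 = 944
0xC3C = 110000111100
→ ^ → 111110001100 = 3980
→ >> 1 → 011111000110 = 1990
1829 = 011100100101
→ ^ → 000011100011 = 227

227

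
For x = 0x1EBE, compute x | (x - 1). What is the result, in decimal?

x = 1111010111110 = 7870
x - 1 = 1111010111101
OR    = 1111010111111 = 7871
(x | (x - 1) sets all bits below the lowest set bit.)

7871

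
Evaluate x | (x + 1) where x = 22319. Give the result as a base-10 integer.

22335

x = 101011100101111 = 22319
x + 1 = 101011100110000
OR    = 101011100111111 = 22335
(x | (x + 1) sets the lowest cleared bit.)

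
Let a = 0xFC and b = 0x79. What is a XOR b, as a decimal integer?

0xFC = 11111100
0x79 = 01111001
XOR → 10000101 = 133

133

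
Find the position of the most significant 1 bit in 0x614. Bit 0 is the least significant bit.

10

0x614 = 11000010100
The topmost 1 is at position 10 (since 2^10 = 1024 ≤ 1556 < 2048).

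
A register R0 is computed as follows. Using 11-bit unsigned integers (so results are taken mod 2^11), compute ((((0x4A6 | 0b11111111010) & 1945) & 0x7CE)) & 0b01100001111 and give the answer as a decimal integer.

0x4A6 = 10010100110
0b11111111010 = 11111111010
→ | → 11111111110 = 2046
1945 = 11110011001
→ & → 11110011000 = 1944
0x7CE = 11111001110
→ & → 11110001000 = 1928
0b01100001111 = 01100001111
→ & → 01100001000 = 776

776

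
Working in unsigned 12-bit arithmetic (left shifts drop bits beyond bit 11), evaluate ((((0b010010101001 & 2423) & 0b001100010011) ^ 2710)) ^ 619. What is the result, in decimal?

0b010010101001 = 010010101001
2423 = 100101110111
→ & → 000000100001 = 33
0b001100010011 = 001100010011
→ & → 000000000001 = 1
2710 = 101010010110
→ ^ → 101010010111 = 2711
619 = 001001101011
→ ^ → 100011111100 = 2300

2300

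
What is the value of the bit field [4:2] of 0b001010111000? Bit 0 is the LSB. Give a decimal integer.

v = 001010111000
Shift right by 2: 0010101110
Mask low 3 bits: 110 = 6

6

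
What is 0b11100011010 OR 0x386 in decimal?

1950

a = 11100011010
0x386 = 01110000110
 OR → 11110011110 = 1950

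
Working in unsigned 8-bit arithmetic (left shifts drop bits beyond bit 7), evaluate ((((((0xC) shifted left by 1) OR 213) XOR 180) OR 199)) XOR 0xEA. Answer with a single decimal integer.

0xC = 00001100
→ shifted left by 1 (mod 2^8) → 00011000 = 24
213 = 11010101
→ OR → 11011101 = 221
180 = 10110100
→ XOR → 01101001 = 105
199 = 11000111
→ OR → 11101111 = 239
0xEA = 11101010
→ XOR → 00000101 = 5

5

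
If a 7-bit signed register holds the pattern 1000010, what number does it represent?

-62

pattern = 1000010 (MSB is 1 ⇒ negative)
Invert: 0111101, add 1 → 0111110 = 62, so the value is -62.
(Equivalently: 66 - 2^7 = 66 - 128 = -62.)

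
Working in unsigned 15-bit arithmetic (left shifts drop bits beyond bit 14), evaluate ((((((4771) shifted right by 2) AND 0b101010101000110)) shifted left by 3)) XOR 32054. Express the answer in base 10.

23862

4771 = 001001010100011
→ shifted right by 2 → 000010010101000 = 1192
0b101010101000110 = 101010101000110
→ AND → 000010000000000 = 1024
→ shifted left by 3 (mod 2^15) → 010000000000000 = 8192
32054 = 111110100110110
→ XOR → 101110100110110 = 23862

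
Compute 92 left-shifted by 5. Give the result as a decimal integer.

2944

92 = 000001011100
shift left by 5 → 101110000000 = 2944
(equivalently, 92 × 2^5 = 92 × 32)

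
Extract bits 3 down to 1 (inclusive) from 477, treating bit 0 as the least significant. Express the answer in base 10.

v = 0111011101
Shift right by 1: 011101110
Mask low 3 bits: 110 = 6

6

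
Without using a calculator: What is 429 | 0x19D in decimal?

445

429 = 110101101
0x19D = 110011101
 OR → 110111101 = 445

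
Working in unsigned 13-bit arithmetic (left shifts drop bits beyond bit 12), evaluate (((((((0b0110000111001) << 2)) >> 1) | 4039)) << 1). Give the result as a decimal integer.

0b0110000111001 = 0110000111001
→ << 2 (mod 2^13) → 1000011100100 = 4324
→ >> 1 → 0100001110010 = 2162
4039 = 0111111000111
→ | → 0111111110111 = 4087
→ << 1 (mod 2^13) → 1111111101110 = 8174

8174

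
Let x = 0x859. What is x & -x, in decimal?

x = 100001011001 = 2137
-x (two's complement) = …011110100111
AND   = 000000000001 = 1
(x & -x isolates the lowest set bit of x.)

1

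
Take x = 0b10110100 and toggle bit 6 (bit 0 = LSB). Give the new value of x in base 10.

x = 10110100
bit 6 is currently 0; toggle it via x ^ (1 << 6) = x ^ 64
→ 11110100 = 244

244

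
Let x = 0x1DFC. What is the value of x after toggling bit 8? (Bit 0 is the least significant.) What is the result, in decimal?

x = 1110111111100
bit 8 is currently 1; toggle it via x ^ (1 << 8) = x ^ 256
→ 1110011111100 = 7420

7420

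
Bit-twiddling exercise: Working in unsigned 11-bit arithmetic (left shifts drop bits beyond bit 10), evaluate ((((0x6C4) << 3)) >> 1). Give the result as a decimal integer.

0x6C4 = 11011000100
→ << 3 (mod 2^11) → 11000100000 = 1568
→ >> 1 → 01100010000 = 784

784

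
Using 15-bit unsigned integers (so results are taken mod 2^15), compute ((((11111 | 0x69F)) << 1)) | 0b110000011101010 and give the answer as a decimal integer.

11111 = 010101101100111
0x69F = 000011010011111
→ | → 010111111111111 = 12287
→ << 1 (mod 2^15) → 101111111111110 = 24574
0b110000011101010 = 110000011101010
→ | → 111111111111110 = 32766

32766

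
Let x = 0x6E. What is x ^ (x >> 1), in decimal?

89

x = 1101110 = 110
x>>1 = 0110111
XOR  = 1011001 = 89
(x ^ (x >> 1) gives the standard binary-reflected Gray code of x.)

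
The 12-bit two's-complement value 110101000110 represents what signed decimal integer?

pattern = 110101000110 (MSB is 1 ⇒ negative)
Invert: 001010111001, add 1 → 001010111010 = 698, so the value is -698.
(Equivalently: 3398 - 2^12 = 3398 - 4096 = -698.)

-698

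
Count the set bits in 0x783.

6

0x783 = 11110000011
Count the 1s: 1 + 1 + 1 + 1 + 1 + 1 = 6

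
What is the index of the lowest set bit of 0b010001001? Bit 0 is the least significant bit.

0b010001001 = 10001001
Trailing zeros: 0, so the lowest set bit is bit 0 (value 1).

0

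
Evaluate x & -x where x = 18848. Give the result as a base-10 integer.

32

x = 100100110100000 = 18848
-x (two's complement) = …011011001100000
AND   = 000000000100000 = 32
(x & -x isolates the lowest set bit of x.)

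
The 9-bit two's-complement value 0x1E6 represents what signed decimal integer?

-26

pattern = 111100110 (MSB is 1 ⇒ negative)
Invert: 000011001, add 1 → 000011010 = 26, so the value is -26.
(Equivalently: 486 - 2^9 = 486 - 512 = -26.)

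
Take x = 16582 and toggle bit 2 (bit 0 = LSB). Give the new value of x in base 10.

16578

x = 100000011000110
bit 2 is currently 1; toggle it via x ^ (1 << 2) = x ^ 4
→ 100000011000010 = 16578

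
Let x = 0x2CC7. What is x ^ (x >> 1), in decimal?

15012

x = 10110011000111 = 11463
x>>1 = 01011001100011
XOR  = 11101010100100 = 15012
(x ^ (x >> 1) gives the standard binary-reflected Gray code of x.)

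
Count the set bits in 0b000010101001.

4

n = 10101001
Count the 1s: 1 + 1 + 1 + 1 = 4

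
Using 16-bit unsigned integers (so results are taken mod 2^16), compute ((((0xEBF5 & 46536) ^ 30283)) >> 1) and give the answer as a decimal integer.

0xEBF5 = 1110101111110101
46536 = 1011010111001000
→ & → 1010000111000000 = 41408
30283 = 0111011001001011
→ ^ → 1101011110001011 = 55179
→ >> 1 → 0110101111000101 = 27589

27589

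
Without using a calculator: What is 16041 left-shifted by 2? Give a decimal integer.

16041 = 0011111010101001
shift left by 2 → 1111101010100100 = 64164
(equivalently, 16041 × 2^2 = 16041 × 4)

64164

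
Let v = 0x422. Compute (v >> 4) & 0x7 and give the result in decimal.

v = 010000100010
Shift right by 4: 01000010
Mask low 3 bits: 010 = 2

2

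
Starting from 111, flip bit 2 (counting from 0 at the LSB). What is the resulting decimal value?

x = 001101111
bit 2 is currently 1; toggle it via x ^ (1 << 2) = x ^ 4
→ 001101011 = 107

107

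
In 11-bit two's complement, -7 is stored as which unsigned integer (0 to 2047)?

2041

7 in 11 bits: 00000000111
Invert: 11111111000
Add 1:  11111111001 = 2041
(Check: 2^11 - 7 = 2048 - 7 = 2041.)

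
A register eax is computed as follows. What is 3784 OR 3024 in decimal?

3784 = 111011001000
3024 = 101111010000
 OR → 111111011000 = 4056

4056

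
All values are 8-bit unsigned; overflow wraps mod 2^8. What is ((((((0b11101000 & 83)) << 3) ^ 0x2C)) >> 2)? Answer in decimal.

0b11101000 = 11101000
83 = 01010011
→ & → 01000000 = 64
→ << 3 (mod 2^8) → 00000000 = 0
0x2C = 00101100
→ ^ → 00101100 = 44
→ >> 2 → 00001011 = 11

11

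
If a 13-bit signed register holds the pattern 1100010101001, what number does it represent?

-1879

pattern = 1100010101001 (MSB is 1 ⇒ negative)
Invert: 0011101010110, add 1 → 0011101010111 = 1879, so the value is -1879.
(Equivalently: 6313 - 2^13 = 6313 - 8192 = -1879.)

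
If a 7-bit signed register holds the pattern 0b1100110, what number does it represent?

-26

pattern = 1100110 (MSB is 1 ⇒ negative)
Invert: 0011001, add 1 → 0011010 = 26, so the value is -26.
(Equivalently: 102 - 2^7 = 102 - 128 = -26.)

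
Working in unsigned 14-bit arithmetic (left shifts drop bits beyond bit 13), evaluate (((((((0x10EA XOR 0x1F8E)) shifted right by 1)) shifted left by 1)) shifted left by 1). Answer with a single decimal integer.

0x10EA = 01000011101010
0x1F8E = 01111110001110
→ XOR → 00111101100100 = 3940
→ shifted right by 1 → 00011110110010 = 1970
→ shifted left by 1 (mod 2^14) → 00111101100100 = 3940
→ shifted left by 1 (mod 2^14) → 01111011001000 = 7880

7880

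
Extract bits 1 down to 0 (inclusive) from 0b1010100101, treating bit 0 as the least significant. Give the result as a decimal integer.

1

v = 1010100101
Shift right by 0: 1010100101
Mask low 2 bits: 01 = 1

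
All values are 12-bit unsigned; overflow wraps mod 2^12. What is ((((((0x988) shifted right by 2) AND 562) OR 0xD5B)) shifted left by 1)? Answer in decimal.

3830

0x988 = 100110001000
→ shifted right by 2 → 001001100010 = 610
562 = 001000110010
→ AND → 001000100010 = 546
0xD5B = 110101011011
→ OR → 111101111011 = 3963
→ shifted left by 1 (mod 2^12) → 111011110110 = 3830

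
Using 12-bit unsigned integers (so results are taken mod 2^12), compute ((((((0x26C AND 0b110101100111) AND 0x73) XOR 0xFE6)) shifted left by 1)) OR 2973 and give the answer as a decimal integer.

0x26C = 001001101100
0b110101100111 = 110101100111
→ AND → 000001100100 = 100
0x73 = 000001110011
→ AND → 000001100000 = 96
0xFE6 = 111111100110
→ XOR → 111110000110 = 3974
→ shifted left by 1 (mod 2^12) → 111100001100 = 3852
2973 = 101110011101
→ OR → 111110011101 = 3997

3997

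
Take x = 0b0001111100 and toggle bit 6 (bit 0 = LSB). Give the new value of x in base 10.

60

x = 0001111100
bit 6 is currently 1; toggle it via x ^ (1 << 6) = x ^ 64
→ 0000111100 = 60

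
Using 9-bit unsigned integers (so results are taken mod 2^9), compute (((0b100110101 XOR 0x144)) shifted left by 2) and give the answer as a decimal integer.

452

0b100110101 = 100110101
0x144 = 101000100
→ XOR → 001110001 = 113
→ shifted left by 2 (mod 2^9) → 111000100 = 452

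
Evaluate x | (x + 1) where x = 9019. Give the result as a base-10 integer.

x = 10001100111011 = 9019
x + 1 = 10001100111100
OR    = 10001100111111 = 9023
(x | (x + 1) sets the lowest cleared bit.)

9023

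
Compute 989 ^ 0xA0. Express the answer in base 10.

893

989 = 1111011101
0xA0 = 0010100000
XOR → 1101111101 = 893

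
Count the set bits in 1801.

1801 = 11100001001
Count the 1s: 1 + 1 + 1 + 1 + 1 = 5

5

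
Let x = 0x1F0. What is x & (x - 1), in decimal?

x = 111110000 = 496
x - 1 = 111101111
AND   = 111100000 = 480
(x & (x - 1) clears the lowest set bit of x.)

480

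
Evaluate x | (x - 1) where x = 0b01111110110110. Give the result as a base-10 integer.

8119

x = 1111110110110 = 8118
x - 1 = 1111110110101
OR    = 1111110110111 = 8119
(x | (x - 1) sets all bits below the lowest set bit.)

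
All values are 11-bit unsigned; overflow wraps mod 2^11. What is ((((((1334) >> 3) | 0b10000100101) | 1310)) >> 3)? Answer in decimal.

183

1334 = 10100110110
→ >> 3 → 00010100110 = 166
0b10000100101 = 10000100101
→ | → 10010100111 = 1191
1310 = 10100011110
→ | → 10110111111 = 1471
→ >> 3 → 00010110111 = 183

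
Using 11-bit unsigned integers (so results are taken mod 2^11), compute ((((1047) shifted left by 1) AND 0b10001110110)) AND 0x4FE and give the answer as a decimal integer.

1047 = 10000010111
→ shifted left by 1 (mod 2^11) → 00000101110 = 46
0b10001110110 = 10001110110
→ AND → 00000100110 = 38
0x4FE = 10011111110
→ AND → 00000100110 = 38

38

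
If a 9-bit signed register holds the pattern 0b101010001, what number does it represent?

pattern = 101010001 (MSB is 1 ⇒ negative)
Invert: 010101110, add 1 → 010101111 = 175, so the value is -175.
(Equivalently: 337 - 2^9 = 337 - 512 = -175.)

-175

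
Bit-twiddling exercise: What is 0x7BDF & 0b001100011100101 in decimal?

6341

0x7BDF = 111101111011111
b = 001100011100101
AND → 001100011000101 = 6341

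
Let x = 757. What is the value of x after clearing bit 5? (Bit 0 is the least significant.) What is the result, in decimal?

725

x = 00001011110101
bit 5 is currently 1; clear it via x & ~(1 << 5) = x & ~32
→ 00001011010101 = 725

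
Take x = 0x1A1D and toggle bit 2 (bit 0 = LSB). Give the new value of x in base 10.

6681

x = 1101000011101
bit 2 is currently 1; toggle it via x ^ (1 << 2) = x ^ 4
→ 1101000011001 = 6681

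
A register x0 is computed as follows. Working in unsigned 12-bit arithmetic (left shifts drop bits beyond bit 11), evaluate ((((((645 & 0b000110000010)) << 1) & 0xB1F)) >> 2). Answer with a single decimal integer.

645 = 001010000101
0b000110000010 = 000110000010
→ & → 000010000000 = 128
→ << 1 (mod 2^12) → 000100000000 = 256
0xB1F = 101100011111
→ & → 000100000000 = 256
→ >> 2 → 000001000000 = 64

64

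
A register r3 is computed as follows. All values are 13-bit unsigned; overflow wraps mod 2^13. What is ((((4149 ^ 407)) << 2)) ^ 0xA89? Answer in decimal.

4149 = 1000000110101
407 = 0000110010111
→ ^ → 1000110100010 = 4514
→ << 2 (mod 2^13) → 0011010001000 = 1672
0xA89 = 0101010001001
→ ^ → 0110000000001 = 3073

3073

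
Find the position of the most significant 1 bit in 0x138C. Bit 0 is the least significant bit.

12

0x138C = 1001110001100
The topmost 1 is at position 12 (since 2^12 = 4096 ≤ 5004 < 8192).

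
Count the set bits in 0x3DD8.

9

0x3DD8 = 11110111011000
Count the 1s: 1 + 1 + 1 + 1 + 1 + 1 + 1 + 1 + 1 = 9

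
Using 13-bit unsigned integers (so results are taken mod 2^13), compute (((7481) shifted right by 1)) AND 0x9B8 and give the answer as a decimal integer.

7481 = 1110100111001
→ shifted right by 1 → 0111010011100 = 3740
0x9B8 = 0100110111000
→ AND → 0100010011000 = 2200

2200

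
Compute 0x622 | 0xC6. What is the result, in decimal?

1766

0x622 = 11000100010
0xC6 = 00011000110
 OR → 11011100110 = 1766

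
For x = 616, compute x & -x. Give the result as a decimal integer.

8

x = 1001101000 = 616
-x (two's complement) = …0110011000
AND   = 0000001000 = 8
(x & -x isolates the lowest set bit of x.)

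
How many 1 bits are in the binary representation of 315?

6

315 = 100111011
Count the 1s: 1 + 1 + 1 + 1 + 1 + 1 = 6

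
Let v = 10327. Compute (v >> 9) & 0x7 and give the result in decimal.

4

v = 10100001010111
Shift right by 9: 10100
Mask low 3 bits: 100 = 4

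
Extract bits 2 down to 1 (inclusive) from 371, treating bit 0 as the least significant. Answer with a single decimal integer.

v = 101110011
Shift right by 1: 10111001
Mask low 2 bits: 01 = 1

1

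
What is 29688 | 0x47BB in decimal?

29688 = 111001111111000
0x47BB = 100011110111011
 OR → 111011111111011 = 30715

30715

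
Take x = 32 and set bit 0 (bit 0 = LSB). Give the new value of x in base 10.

33

x = 0000100000
bit 0 is currently 0; set it via x | (1 << 0) = x | 1
→ 0000100001 = 33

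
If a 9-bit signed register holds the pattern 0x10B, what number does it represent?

-245

pattern = 100001011 (MSB is 1 ⇒ negative)
Invert: 011110100, add 1 → 011110101 = 245, so the value is -245.
(Equivalently: 267 - 2^9 = 267 - 512 = -245.)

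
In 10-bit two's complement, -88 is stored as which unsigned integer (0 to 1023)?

88 in 10 bits: 0001011000
Invert: 1110100111
Add 1:  1110101000 = 936
(Check: 2^10 - 88 = 1024 - 88 = 936.)

936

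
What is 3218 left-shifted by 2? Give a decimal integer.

3218 = 00110010010010
shift left by 2 → 11001001001000 = 12872
(equivalently, 3218 × 2^2 = 3218 × 4)

12872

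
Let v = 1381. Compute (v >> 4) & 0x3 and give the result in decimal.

2

v = 010101100101
Shift right by 4: 01010110
Mask low 2 bits: 10 = 2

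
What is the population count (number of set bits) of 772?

772 = 1100000100
Count the 1s: 1 + 1 + 1 = 3

3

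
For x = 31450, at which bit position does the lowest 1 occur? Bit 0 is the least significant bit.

1

31450 = 111101011011010
Trailing zeros: 1, so the lowest set bit is bit 1 (value 2).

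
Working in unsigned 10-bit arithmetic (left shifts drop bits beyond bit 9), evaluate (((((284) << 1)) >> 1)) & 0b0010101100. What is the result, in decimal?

12

284 = 0100011100
→ << 1 (mod 2^10) → 1000111000 = 568
→ >> 1 → 0100011100 = 284
0b0010101100 = 0010101100
→ & → 0000001100 = 12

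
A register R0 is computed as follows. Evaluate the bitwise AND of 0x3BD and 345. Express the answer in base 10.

0x3BD = 1110111101
345 = 0101011001
AND → 0100011001 = 281

281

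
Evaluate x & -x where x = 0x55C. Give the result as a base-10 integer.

4

x = 10101011100 = 1372
-x (two's complement) = …01010100100
AND   = 00000000100 = 4
(x & -x isolates the lowest set bit of x.)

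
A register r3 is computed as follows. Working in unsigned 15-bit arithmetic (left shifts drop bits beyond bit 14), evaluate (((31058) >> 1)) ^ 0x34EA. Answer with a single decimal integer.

2115

31058 = 111100101010010
→ >> 1 → 011110010101001 = 15529
0x34EA = 011010011101010
→ ^ → 000100001000011 = 2115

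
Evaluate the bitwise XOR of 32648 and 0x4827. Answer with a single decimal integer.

32648 = 111111110001000
0x4827 = 100100000100111
XOR → 011011110101111 = 14255

14255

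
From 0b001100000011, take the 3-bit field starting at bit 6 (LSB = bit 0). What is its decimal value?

4

v = 001100000011
Shift right by 6: 001100
Mask low 3 bits: 100 = 4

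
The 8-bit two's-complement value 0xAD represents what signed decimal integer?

pattern = 10101101 (MSB is 1 ⇒ negative)
Invert: 01010010, add 1 → 01010011 = 83, so the value is -83.
(Equivalently: 173 - 2^8 = 173 - 256 = -83.)

-83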